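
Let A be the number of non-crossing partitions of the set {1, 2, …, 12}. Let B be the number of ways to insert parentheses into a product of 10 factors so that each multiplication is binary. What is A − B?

203150

Non-crossing partitions of an n-element set are counted by C_n; here n = 12. So A = C_12 = 208012.
Ways to associate a product of 10 factors correspond to binary trees on 10 leaves, so the count is C_9. So B = C_9 = 4862.
A − B = 208012 − 4862 = 203150.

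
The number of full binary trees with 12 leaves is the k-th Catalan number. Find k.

11

Full binary trees with 12 leaves have 12−1 = 11 internal nodes, so there are C_11 of them.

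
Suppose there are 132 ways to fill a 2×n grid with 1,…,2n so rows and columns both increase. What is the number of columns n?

Standard Young tableaux of shape 2×n are counted by C_n; 132 = C_6.

6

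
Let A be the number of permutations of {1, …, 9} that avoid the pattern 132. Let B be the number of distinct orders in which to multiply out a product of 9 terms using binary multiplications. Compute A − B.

3432

Permutations of [n] avoiding any single length-3 pattern are counted by C_n; here n = 9. So A = C_9 = 4862.
Ways to associate a product of 9 factors correspond to binary trees on 9 leaves, so the count is C_8. So B = C_8 = 1430.
A − B = 4862 − 1430 = 3432.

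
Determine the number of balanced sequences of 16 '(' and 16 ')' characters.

A balanced arrangement of 16 bracket pairs is a Dyck word of semilength 16, so the count is C_16.
C_16 = C_15 · 2(2·15+1)/(15+2) = 9694845 · 62/17 = 35357670.

35357670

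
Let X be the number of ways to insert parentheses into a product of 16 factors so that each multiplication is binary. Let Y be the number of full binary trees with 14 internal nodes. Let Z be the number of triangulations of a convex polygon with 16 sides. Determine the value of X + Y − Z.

Bracketing 16 factors into binary products is counted by C_{16−1} = C_15. So X = C_15 = 9694845.
The number of full binary trees on 14 internal nodes is the Catalan number C_14. So Y = C_14 = 2674440.
Triangulations of a convex m-gon are counted by C_{m−2}; with m = 16 this is C_14. So Z = C_14 = 2674440.
X + Y − Z = 9694845 + 2674440 − 2674440 = 9694845.

9694845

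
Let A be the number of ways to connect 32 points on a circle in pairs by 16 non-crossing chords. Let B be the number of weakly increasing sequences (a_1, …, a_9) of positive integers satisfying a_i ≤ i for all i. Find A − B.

35352808

Non-crossing perfect matchings of 2n points on a circle are counted by C_n; with 32 points, n = 16. So A = C_16 = 35357670.
Such sub-staircase sequences of length n are counted by C_n; here n = 9. So B = C_9 = 4862.
A − B = 35357670 − 4862 = 35352808.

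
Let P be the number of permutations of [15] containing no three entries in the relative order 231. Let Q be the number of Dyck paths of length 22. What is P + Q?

Permutations of [n] avoiding any single length-3 pattern are counted by C_n; here n = 15. So P = C_15 = 9694845.
Dyck paths of semilength n (length 2n) are counted by C_n; here n = 11. So Q = C_11 = 58786.
P + Q = 9694845 + 58786 = 9753631.

9753631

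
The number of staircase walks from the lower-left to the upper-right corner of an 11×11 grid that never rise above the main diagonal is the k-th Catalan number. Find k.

Sub-diagonal monotone paths from (0,0) to (11,11) biject with Dyck paths of semilength 11, giving C_11.

11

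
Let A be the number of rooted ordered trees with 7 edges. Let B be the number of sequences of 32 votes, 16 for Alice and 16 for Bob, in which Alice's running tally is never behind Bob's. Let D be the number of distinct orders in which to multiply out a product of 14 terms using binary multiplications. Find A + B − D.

34615199

A rooted plane tree with 7 edges has 8 nodes, and the count is C_7. So A = C_7 = 429.
Ballot sequences with n votes each where one side never trails are Dyck words, counted by C_n; here n = 16. So B = C_16 = 35357670.
Parenthesizations of m factors correspond to full binary trees with m leaves, counted by C_{m−1}; m = 14 gives C_13. So D = C_13 = 742900.
A + B − D = 429 + 35357670 − 742900 = 34615199.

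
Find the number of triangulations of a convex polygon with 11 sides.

4862

The number of triangulations of an 11-gon is the Catalan number C_9 (index = sides − 2).
C_9 = C_8 · 2(2·8+1)/(8+2) = 1430 · 34/10 = 4862.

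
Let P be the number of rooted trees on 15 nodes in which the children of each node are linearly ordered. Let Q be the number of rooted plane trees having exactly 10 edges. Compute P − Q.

Rooted ordered (plane) trees on m nodes have m−1 edges and are counted by C_{m−1}; m = 15 gives C_14. So P = C_14 = 2674440.
Rooted ordered trees with n edges are counted by C_n; here n = 10. So Q = C_10 = 16796.
P − Q = 2674440 − 16796 = 2657644.

2657644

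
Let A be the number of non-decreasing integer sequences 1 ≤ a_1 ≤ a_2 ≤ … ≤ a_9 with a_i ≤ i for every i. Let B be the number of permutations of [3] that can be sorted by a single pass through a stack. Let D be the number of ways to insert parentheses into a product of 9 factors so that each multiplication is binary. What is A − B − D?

Weakly increasing sequences with a_i ≤ i biject with Dyck paths of semilength 9, so there are C_9. So A = C_9 = 4862.
By Knuth's characterisation, the stack-sortable permutations of length 3 are the 231-avoiders, numbering C_3. So B = C_3 = 5.
Ways to associate a product of 9 factors correspond to binary trees on 9 leaves, so the count is C_8. So D = C_8 = 1430.
A − B − D = 4862 − 5 − 1430 = 3427.

3427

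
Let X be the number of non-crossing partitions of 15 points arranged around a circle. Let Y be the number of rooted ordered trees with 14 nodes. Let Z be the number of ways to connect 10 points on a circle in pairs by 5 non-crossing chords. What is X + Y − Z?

10437703

Non-crossing partitions of an n-element set are counted by C_n; here n = 15. So X = C_15 = 9694845.
A rooted plane tree on 14 nodes has 13 edges, and such trees are counted by C_13. So Y = C_13 = 742900.
Pairing 10 circle points by 5 non-crossing chords gives C_5 matchings. So Z = C_5 = 42.
X + Y − Z = 9694845 + 742900 − 42 = 10437703.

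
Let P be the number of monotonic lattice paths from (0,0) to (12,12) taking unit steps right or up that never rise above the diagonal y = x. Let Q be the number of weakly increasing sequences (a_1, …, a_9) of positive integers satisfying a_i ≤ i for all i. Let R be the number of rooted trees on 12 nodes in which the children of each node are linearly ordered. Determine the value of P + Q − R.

Sub-diagonal monotone paths from (0,0) to (12,12) biject with Dyck paths of semilength 12, giving C_12. So P = C_12 = 208012.
Such sub-staircase sequences of length n are counted by C_n; here n = 9. So Q = C_9 = 4862.
Rooted ordered (plane) trees on m nodes have m−1 edges and are counted by C_{m−1}; m = 12 gives C_11. So R = C_11 = 58786.
P + Q − R = 208012 + 4862 − 58786 = 154088.

154088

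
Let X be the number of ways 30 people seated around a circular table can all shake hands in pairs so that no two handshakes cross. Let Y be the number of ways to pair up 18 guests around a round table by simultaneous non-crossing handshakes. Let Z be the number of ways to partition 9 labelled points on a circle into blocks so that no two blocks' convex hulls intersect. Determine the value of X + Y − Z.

Non-crossing handshake pairings of 2n people are counted by C_n; 30 people gives n = 15. So X = C_15 = 9694845.
Non-crossing handshake pairings of 2n people are counted by C_n; 18 people gives n = 9. So Y = C_9 = 4862.
Non-crossing partitions of an n-element set are counted by C_n; here n = 9. So Z = C_9 = 4862.
X + Y − Z = 9694845 + 4862 − 4862 = 9694845.

9694845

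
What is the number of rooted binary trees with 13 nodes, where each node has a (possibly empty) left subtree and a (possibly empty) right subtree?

742900

There are C_n binary search tree shapes on n keys; with n = 13 that is C_13.
C_13 = C(26,13)/14 = 10400600/14 = 742900.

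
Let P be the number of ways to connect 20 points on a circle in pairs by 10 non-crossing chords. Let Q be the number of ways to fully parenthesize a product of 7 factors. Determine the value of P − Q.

16664

Non-crossing perfect matchings of 2n points on a circle are counted by C_n; with 20 points, n = 10. So P = C_10 = 16796.
Ways to associate a product of 7 factors correspond to binary trees on 7 leaves, so the count is C_6. So Q = C_6 = 132.
P − Q = 16796 − 132 = 16664.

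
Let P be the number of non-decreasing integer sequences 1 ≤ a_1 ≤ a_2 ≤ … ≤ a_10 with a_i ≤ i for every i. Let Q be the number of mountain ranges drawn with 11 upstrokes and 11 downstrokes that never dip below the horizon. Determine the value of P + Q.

75582

Weakly increasing sequences with a_i ≤ i biject with Dyck paths of semilength 10, so there are C_10. So P = C_10 = 16796.
A Dyck path with 11 up-steps and 11 down-steps has semilength 11, so there are C_11 of them. So Q = C_11 = 58786.
P + Q = 16796 + 58786 = 75582.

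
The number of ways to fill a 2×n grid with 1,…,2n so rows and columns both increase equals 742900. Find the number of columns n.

13

Standard Young tableaux of shape 2×n are counted by C_n. The Catalan number equal to 742900 is C_13.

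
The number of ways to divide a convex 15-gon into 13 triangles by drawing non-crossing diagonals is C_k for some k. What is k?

13

Triangulations of a convex m-gon are counted by C_{m−2}; with m = 15 this is C_13.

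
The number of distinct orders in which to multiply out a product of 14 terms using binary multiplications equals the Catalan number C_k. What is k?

13

Ways to associate a product of 14 factors correspond to binary trees on 14 leaves, so the count is C_13.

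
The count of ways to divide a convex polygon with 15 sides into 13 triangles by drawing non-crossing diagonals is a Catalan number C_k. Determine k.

Triangulations of a convex m-gon are counted by C_{m−2}; with m = 15 this is C_13.

13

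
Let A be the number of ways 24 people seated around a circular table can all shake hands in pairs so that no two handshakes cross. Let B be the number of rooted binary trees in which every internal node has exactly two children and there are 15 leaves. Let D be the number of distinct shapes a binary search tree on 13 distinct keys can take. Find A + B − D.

2139552

With 24 = 2·12 people, non-crossing handshake pairings are non-crossing perfect matchings on a circle, counted by C_12. So A = C_12 = 208012.
Full binary trees with 15 leaves have 15−1 = 14 internal nodes, so there are C_14 of them. So B = C_14 = 2674440.
There are C_n binary search tree shapes on n keys; with n = 13 that is C_13. So D = C_13 = 742900.
A + B − D = 208012 + 2674440 − 742900 = 2139552.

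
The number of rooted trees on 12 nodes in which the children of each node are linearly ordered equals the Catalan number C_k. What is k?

Rooted ordered (plane) trees on m nodes have m−1 edges and are counted by C_{m−1}; m = 12 gives C_11.

11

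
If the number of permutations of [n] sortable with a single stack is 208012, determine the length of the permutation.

Stack-sortable permutations of [n] are counted by C_n. The Catalan number equal to 208012 is C_12.

12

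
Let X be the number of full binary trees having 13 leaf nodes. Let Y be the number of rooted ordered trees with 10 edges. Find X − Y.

191216

A full binary tree with L leaves has L−1 internal nodes and is counted by C_{L−1}; L = 13 gives C_12. So X = C_12 = 208012.
Rooted ordered trees with n edges are counted by C_n; here n = 10. So Y = C_10 = 16796.
X − Y = 208012 − 16796 = 191216.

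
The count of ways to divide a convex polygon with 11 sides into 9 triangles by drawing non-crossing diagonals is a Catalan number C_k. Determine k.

A convex 11-gon is triangulated into 9 triangles, and the number of such triangulations is the Catalan number C_{11−2} = C_9.

9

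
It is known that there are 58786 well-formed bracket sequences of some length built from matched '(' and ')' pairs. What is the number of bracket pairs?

11

Balanced strings of n bracket-pairs are counted by C_n, and C_11 = 58786.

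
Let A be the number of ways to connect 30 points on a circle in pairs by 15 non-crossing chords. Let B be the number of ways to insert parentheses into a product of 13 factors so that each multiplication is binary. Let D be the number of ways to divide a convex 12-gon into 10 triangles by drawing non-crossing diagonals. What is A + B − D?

9886061

Pairing 30 circle points by 15 non-crossing chords gives C_15 matchings. So A = C_15 = 9694845.
Ways to associate a product of 13 factors correspond to binary trees on 13 leaves, so the count is C_12. So B = C_12 = 208012.
Triangulations of a convex m-gon are counted by C_{m−2}; with m = 12 this is C_10. So D = C_10 = 16796.
A + B − D = 9694845 + 208012 − 16796 = 9886061.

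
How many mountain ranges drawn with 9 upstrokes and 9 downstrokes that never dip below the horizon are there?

Paths of 9 up- and 9 down-steps that never dip below the axis are Dyck paths; their count is C_9.
C_9 = C_8 · 2(2·8+1)/(8+2) = 1430 · 34/10 = 4862.

4862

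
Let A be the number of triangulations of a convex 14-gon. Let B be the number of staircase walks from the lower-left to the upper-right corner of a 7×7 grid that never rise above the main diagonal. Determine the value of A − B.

207583

A convex 14-gon is triangulated into 12 triangles, and the number of such triangulations is the Catalan number C_{14−2} = C_12. So A = C_12 = 208012.
Monotone paths in an n×n grid that stay weakly below the diagonal are counted by C_n; here n = 7. So B = C_7 = 429.
A − B = 208012 − 429 = 207583.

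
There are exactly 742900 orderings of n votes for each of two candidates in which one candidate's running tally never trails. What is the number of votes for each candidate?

Such ballot sequences with n votes each are counted by C_n, and C_13 = 742900.

13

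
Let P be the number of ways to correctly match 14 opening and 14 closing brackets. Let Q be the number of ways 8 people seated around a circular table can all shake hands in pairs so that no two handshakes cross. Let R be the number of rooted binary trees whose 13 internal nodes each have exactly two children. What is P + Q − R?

Balanced strings of n pairs of brackets are counted by C_n; here n = 14. So P = C_14 = 2674440.
With 8 = 2·4 people, non-crossing handshake pairings are non-crossing perfect matchings on a circle, counted by C_4. So Q = C_4 = 14.
Full binary trees with n internal nodes are counted by C_n; here n = 13. So R = C_13 = 742900.
P + Q − R = 2674440 + 14 − 742900 = 1931554.

1931554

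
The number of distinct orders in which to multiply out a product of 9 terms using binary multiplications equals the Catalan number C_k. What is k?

8

Parenthesizations of m factors correspond to full binary trees with m leaves, counted by C_{m−1}; m = 9 gives C_8.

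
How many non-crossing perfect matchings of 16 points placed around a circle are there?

1430

Pairing 16 circle points by 8 non-crossing chords gives C_8 matchings.
C_8 = C(16,8)/9 = 12870/9 = 1430.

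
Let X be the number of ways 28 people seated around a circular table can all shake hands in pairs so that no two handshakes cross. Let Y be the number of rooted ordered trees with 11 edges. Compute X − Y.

2615654

With 28 = 2·14 people, non-crossing handshake pairings are non-crossing perfect matchings on a circle, counted by C_14. So X = C_14 = 2674440.
A rooted plane tree with 11 edges has 12 nodes, and the count is C_11. So Y = C_11 = 58786.
X − Y = 2674440 − 58786 = 2615654.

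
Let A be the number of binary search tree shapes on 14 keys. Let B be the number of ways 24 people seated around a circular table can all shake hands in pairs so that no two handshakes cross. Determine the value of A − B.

2466428

Binary trees (left/right distinguished) on n nodes are counted by C_n; here n = 14. So A = C_14 = 2674440.
Non-crossing handshake pairings of 2n people are counted by C_n; 24 people gives n = 12. So B = C_12 = 208012.
A − B = 2674440 − 208012 = 2466428.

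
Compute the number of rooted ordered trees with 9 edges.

4862

A rooted plane tree with 9 edges has 10 nodes, and the count is C_9.
C_9 = C(18,9)/10 = 48620/10 = 4862.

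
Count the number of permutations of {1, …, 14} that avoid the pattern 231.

2674440

Permutations of [n] avoiding any single length-3 pattern are counted by C_n; here n = 14.
C_14 = C(28,14)/15 = 40116600/15 = 2674440.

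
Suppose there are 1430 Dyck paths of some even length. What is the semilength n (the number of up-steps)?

Dyck paths of semilength n are counted by C_n. The Catalan number equal to 1430 is C_8.

8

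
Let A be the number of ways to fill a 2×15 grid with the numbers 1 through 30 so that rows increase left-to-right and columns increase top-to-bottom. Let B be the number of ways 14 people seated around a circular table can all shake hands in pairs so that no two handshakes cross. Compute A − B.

9694416

Standard Young tableaux of shape 2×n are counted by C_n; here n = 15. So A = C_15 = 9694845.
With 14 = 2·7 people, non-crossing handshake pairings are non-crossing perfect matchings on a circle, counted by C_7. So B = C_7 = 429.
A − B = 9694845 − 429 = 9694416.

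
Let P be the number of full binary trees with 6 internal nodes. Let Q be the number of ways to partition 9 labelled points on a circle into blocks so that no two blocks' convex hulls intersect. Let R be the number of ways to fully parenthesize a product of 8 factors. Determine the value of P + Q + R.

5423

The number of full binary trees on 6 internal nodes is the Catalan number C_6. So P = C_6 = 132.
The non-crossing partitions of [9] form a lattice of size C_9. So Q = C_9 = 4862.
Bracketing 8 factors into binary products is counted by C_{8−1} = C_7. So R = C_7 = 429.
P + Q + R = 132 + 4862 + 429 = 5423.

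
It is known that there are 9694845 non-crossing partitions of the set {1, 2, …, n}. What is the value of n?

15

Non-crossing partitions of [n] are counted by C_n. Since C_15 = 9694845, the index is 15.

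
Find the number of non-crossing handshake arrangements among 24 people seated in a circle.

208012

Non-crossing handshake pairings of 2n people are counted by C_n; 24 people gives n = 12.
C_12 = C(24,12)/13 = 2704156/13 = 208012.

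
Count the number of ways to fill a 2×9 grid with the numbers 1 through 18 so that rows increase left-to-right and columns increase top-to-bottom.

4862

Standard Young tableaux of shape 2×n are counted by C_n; here n = 9.
C_9 = 4862.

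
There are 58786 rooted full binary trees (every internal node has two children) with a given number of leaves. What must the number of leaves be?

12

Full binary trees with L leaves are counted by C_{L−1}. The Catalan number equal to 58786 is C_11.
So the index is 11, and the number of leaves is 11 + 1 = 12.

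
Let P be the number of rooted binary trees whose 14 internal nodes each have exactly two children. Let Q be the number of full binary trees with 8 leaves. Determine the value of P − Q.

Full binary trees with n internal nodes are counted by C_n; here n = 14. So P = C_14 = 2674440.
Full binary trees with 8 leaves have 8−1 = 7 internal nodes, so there are C_7 of them. So Q = C_7 = 429.
P − Q = 2674440 − 429 = 2674011.

2674011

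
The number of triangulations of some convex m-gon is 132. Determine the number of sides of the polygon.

Triangulations of a convex m-gon are counted by C_{m−2}. Since C_6 = 132, the index is 6.
So m − 2 = 6, giving m = 8 sides.

8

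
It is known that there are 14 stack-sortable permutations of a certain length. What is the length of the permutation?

Stack-sortable permutations of [n] are counted by C_n; 14 = C_4.

4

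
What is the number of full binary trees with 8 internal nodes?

1430

Full binary trees with n internal nodes are counted by C_n; here n = 8.
C_8 = 1430.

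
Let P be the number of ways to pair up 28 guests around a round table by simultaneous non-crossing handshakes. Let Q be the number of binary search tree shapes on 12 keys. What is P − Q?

With 28 = 2·14 people, non-crossing handshake pairings are non-crossing perfect matchings on a circle, counted by C_14. So P = C_14 = 2674440.
Binary trees (left/right distinguished) on n nodes are counted by C_n; here n = 12. So Q = C_12 = 208012.
P − Q = 2674440 − 208012 = 2466428.

2466428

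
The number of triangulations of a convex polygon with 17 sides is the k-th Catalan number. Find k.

15

A convex 17-gon is triangulated into 15 triangles, and the number of such triangulations is the Catalan number C_{17−2} = C_15.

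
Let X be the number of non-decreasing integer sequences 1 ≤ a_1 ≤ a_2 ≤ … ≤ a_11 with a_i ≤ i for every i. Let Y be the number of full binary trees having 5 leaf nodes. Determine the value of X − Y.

Weakly increasing sequences with a_i ≤ i biject with Dyck paths of semilength 11, so there are C_11. So X = C_11 = 58786.
Full binary trees with 5 leaves have 5−1 = 4 internal nodes, so there are C_4 of them. So Y = C_4 = 14.
X − Y = 58786 − 14 = 58772.

58772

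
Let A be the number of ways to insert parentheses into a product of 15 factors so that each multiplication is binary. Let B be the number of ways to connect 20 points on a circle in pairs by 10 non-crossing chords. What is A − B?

2657644

Bracketing 15 factors into binary products is counted by C_{15−1} = C_14. So A = C_14 = 2674440.
Pairing 20 circle points by 10 non-crossing chords gives C_10 matchings. So B = C_10 = 16796.
A − B = 2674440 − 16796 = 2657644.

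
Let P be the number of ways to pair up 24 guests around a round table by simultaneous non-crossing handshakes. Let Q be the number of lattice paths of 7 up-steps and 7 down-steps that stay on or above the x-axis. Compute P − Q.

With 24 = 2·12 people, non-crossing handshake pairings are non-crossing perfect matchings on a circle, counted by C_12. So P = C_12 = 208012.
Dyck paths of semilength n (length 2n) are counted by C_n; here n = 7. So Q = C_7 = 429.
P − Q = 208012 − 429 = 207583.

207583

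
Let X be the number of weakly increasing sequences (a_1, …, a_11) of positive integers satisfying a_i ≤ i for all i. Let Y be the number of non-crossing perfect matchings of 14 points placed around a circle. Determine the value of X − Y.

58357

Weakly increasing sequences with a_i ≤ i biject with Dyck paths of semilength 11, so there are C_11. So X = C_11 = 58786.
Pairing 14 circle points by 7 non-crossing chords gives C_7 matchings. So Y = C_7 = 429.
X − Y = 58786 − 429 = 58357.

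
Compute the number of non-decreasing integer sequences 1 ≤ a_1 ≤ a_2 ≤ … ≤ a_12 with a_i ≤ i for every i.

Weakly increasing sequences with a_i ≤ i biject with Dyck paths of semilength 12, so there are C_12.
C_12 = C(24,12)/13 = 2704156/13 = 208012.

208012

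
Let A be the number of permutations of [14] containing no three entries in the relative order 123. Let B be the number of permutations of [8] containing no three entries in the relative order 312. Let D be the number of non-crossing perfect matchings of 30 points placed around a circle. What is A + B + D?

Permutations of [n] avoiding any single length-3 pattern are counted by C_n; here n = 14. So A = C_14 = 2674440.
Permutations of [n] avoiding any single length-3 pattern are counted by C_n; here n = 8. So B = C_8 = 1430.
Non-crossing perfect matchings of 2n points on a circle are counted by C_n; with 30 points, n = 15. So D = C_15 = 9694845.
A + B + D = 2674440 + 1430 + 9694845 = 12370715.

12370715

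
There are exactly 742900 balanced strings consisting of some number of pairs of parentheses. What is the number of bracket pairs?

13

Balanced strings of n bracket-pairs are counted by C_n. Since C_13 = 742900, the index is 13.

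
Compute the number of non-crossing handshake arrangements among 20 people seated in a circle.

With 20 = 2·10 people, non-crossing handshake pairings are non-crossing perfect matchings on a circle, counted by C_10.
C_10 = C_9 · 2(2·9+1)/(9+2) = 4862 · 38/11 = 16796.

16796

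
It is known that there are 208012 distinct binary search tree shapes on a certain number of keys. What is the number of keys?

Binary search tree shapes on n keys are counted by C_n, and C_12 = 208012.

12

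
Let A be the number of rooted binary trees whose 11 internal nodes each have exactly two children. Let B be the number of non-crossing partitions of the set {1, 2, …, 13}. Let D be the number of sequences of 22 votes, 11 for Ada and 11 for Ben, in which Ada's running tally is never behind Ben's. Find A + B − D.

The number of full binary trees on 11 internal nodes is the Catalan number C_11. So A = C_11 = 58786.
Non-crossing partitions of an n-element set are counted by C_n; here n = 13. So B = C_13 = 742900.
Reading a vote for the leader as '(' and for the other as ')' turns such a sequence into a balanced string of 11 pairs, so the count is C_11. So D = C_11 = 58786.
A + B − D = 58786 + 742900 − 58786 = 742900.

742900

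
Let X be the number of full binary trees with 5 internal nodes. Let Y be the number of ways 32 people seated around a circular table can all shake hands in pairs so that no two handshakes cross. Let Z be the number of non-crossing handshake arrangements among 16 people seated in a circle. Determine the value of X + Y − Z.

The number of full binary trees on 5 internal nodes is the Catalan number C_5. So X = C_5 = 42.
Non-crossing handshake pairings of 2n people are counted by C_n; 32 people gives n = 16. So Y = C_16 = 35357670.
Non-crossing handshake pairings of 2n people are counted by C_n; 16 people gives n = 8. So Z = C_8 = 1430.
X + Y − Z = 42 + 35357670 − 1430 = 35356282.

35356282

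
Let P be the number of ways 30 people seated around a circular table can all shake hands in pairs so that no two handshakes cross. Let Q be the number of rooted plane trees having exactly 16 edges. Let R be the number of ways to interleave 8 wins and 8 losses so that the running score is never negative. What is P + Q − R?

45051085

Non-crossing handshake pairings of 2n people are counted by C_n; 30 people gives n = 15. So P = C_15 = 9694845.
Rooted ordered trees with n edges are counted by C_n; here n = 16. So Q = C_16 = 35357670.
Ballot sequences with n votes each where one side never trails are Dyck words, counted by C_n; here n = 8. So R = C_8 = 1430.
P + Q − R = 9694845 + 35357670 − 1430 = 45051085.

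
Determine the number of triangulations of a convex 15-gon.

742900

The number of triangulations of a 15-gon is the Catalan number C_13 (index = sides − 2).
C_13 = C_12 · 2(2·12+1)/(12+2) = 208012 · 50/14 = 742900.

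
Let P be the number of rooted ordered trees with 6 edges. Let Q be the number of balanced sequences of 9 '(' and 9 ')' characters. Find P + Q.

4994

Rooted ordered trees with n edges are counted by C_n; here n = 6. So P = C_6 = 132.
A balanced arrangement of 9 bracket pairs is a Dyck word of semilength 9, so the count is C_9. So Q = C_9 = 4862.
P + Q = 132 + 4862 = 4994.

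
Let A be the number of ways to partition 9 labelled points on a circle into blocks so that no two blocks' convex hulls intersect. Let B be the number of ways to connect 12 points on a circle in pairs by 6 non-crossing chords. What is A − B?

The non-crossing partitions of [9] form a lattice of size C_9. So A = C_9 = 4862.
Non-crossing perfect matchings of 2n points on a circle are counted by C_n; with 12 points, n = 6. So B = C_6 = 132.
A − B = 4862 − 132 = 4730.

4730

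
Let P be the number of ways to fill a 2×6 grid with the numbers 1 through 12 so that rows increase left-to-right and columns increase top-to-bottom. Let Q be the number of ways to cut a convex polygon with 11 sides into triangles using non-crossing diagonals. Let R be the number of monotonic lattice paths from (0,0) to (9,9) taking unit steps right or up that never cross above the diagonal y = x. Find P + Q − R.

Standard Young tableaux of shape 2×n are counted by C_n; here n = 6. So P = C_6 = 132.
A convex 11-gon is triangulated into 9 triangles, and the number of such triangulations is the Catalan number C_{11−2} = C_9. So Q = C_9 = 4862.
Monotone paths in an n×n grid that stay weakly below the diagonal are counted by C_n; here n = 9. So R = C_9 = 4862.
P + Q − R = 132 + 4862 − 4862 = 132.

132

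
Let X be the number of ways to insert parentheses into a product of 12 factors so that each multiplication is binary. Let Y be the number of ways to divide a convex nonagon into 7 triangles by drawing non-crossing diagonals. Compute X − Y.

Ways to associate a product of 12 factors correspond to binary trees on 12 leaves, so the count is C_11. So X = C_11 = 58786.
A convex 9-gon is triangulated into 7 triangles, and the number of such triangulations is the Catalan number C_{9−2} = C_7. So Y = C_7 = 429.
X − Y = 58786 − 429 = 58357.

58357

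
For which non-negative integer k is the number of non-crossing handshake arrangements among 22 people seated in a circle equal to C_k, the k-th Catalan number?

With 22 = 2·11 people, non-crossing handshake pairings are non-crossing perfect matchings on a circle, counted by C_11.

11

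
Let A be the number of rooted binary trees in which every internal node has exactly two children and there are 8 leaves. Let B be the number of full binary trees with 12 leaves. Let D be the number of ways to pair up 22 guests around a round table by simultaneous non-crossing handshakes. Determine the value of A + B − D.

429

Full binary trees with 8 leaves have 8−1 = 7 internal nodes, so there are C_7 of them. So A = C_7 = 429.
Full binary trees with 12 leaves have 12−1 = 11 internal nodes, so there are C_11 of them. So B = C_11 = 58786.
With 22 = 2·11 people, non-crossing handshake pairings are non-crossing perfect matchings on a circle, counted by C_11. So D = C_11 = 58786.
A + B − D = 429 + 58786 − 58786 = 429.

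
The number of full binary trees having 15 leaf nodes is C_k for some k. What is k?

Full binary trees with 15 leaves have 15−1 = 14 internal nodes, so there are C_14 of them.

14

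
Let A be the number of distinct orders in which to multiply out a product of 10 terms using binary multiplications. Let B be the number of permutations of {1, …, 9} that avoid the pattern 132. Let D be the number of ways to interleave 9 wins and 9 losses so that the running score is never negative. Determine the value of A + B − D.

4862

Parenthesizations of m factors correspond to full binary trees with m leaves, counted by C_{m−1}; m = 10 gives C_9. So A = C_9 = 4862.
Permutations of [n] avoiding any single length-3 pattern are counted by C_n; here n = 9. So B = C_9 = 4862.
Reading a vote for the leader as '(' and for the other as ')' turns such a sequence into a balanced string of 9 pairs, so the count is C_9. So D = C_9 = 4862.
A + B − D = 4862 + 4862 − 4862 = 4862.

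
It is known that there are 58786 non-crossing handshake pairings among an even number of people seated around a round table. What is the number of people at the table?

Non-crossing handshake pairings of 2n people are counted by C_n, and C_11 = 58786.
So n = 11, and there are 2n = 22 people.

22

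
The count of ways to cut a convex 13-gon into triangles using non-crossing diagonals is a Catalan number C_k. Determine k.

11

Triangulations of a convex m-gon are counted by C_{m−2}; with m = 13 this is C_11.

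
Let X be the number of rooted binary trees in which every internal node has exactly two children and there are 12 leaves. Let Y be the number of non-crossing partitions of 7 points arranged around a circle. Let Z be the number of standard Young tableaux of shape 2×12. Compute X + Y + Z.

A full binary tree with L leaves has L−1 internal nodes and is counted by C_{L−1}; L = 12 gives C_11. So X = C_11 = 58786.
The non-crossing partitions of [7] form a lattice of size C_7. So Y = C_7 = 429.
Standard Young tableaux of shape 2×n are counted by C_n; here n = 12. So Z = C_12 = 208012.
X + Y + Z = 58786 + 429 + 208012 = 267227.

267227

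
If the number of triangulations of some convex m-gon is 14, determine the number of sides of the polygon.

Triangulations of a convex m-gon are counted by C_{m−2}. Since C_4 = 14, the index is 4.
So m − 2 = 4, giving m = 6 sides.

6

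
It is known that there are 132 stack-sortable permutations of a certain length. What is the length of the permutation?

6

Stack-sortable permutations of [n] are counted by C_n. The Catalan number equal to 132 is C_6.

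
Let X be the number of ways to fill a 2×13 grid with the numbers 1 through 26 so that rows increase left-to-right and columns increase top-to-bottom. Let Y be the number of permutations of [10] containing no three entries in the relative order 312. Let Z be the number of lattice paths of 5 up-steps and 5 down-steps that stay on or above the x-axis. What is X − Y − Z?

726062

Standard Young tableaux of shape 2×n are counted by C_n; here n = 13. So X = C_13 = 742900.
Permutations of [n] avoiding any single length-3 pattern are counted by C_n; here n = 10. So Y = C_10 = 16796.
Dyck paths of semilength n (length 2n) are counted by C_n; here n = 5. So Z = C_5 = 42.
X − Y − Z = 742900 − 16796 − 42 = 726062.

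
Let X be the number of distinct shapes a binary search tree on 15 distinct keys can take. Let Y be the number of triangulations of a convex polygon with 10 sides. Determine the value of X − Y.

There are C_n binary search tree shapes on n keys; with n = 15 that is C_15. So X = C_15 = 9694845.
The number of triangulations of a 10-gon is the Catalan number C_8 (index = sides − 2). So Y = C_8 = 1430.
X − Y = 9694845 − 1430 = 9693415.

9693415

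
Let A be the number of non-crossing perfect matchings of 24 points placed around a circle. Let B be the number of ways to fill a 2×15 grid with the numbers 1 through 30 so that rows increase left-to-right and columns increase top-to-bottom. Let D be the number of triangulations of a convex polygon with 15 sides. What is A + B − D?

9159957

Non-crossing perfect matchings of 2n points on a circle are counted by C_n; with 24 points, n = 12. So A = C_12 = 208012.
By the hook-length formula (or a Dyck-path bijection), SYT of shape 2×15 number C_15. So B = C_15 = 9694845.
Triangulations of a convex m-gon are counted by C_{m−2}; with m = 15 this is C_13. So D = C_13 = 742900.
A + B − D = 208012 + 9694845 − 742900 = 9159957.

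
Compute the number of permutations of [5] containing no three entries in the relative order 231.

Permutations of [n] avoiding any single length-3 pattern are counted by C_n; here n = 5.
C_5 = C_4 · 2(2·4+1)/(4+2) = 14 · 18/6 = 42.

42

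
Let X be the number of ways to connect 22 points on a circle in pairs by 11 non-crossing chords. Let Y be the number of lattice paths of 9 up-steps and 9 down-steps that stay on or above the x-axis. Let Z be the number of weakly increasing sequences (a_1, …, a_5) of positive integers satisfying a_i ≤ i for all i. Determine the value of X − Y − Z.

Non-crossing perfect matchings of 2n points on a circle are counted by C_n; with 22 points, n = 11. So X = C_11 = 58786.
Paths of 9 up- and 9 down-steps that never dip below the axis are Dyck paths; their count is C_9. So Y = C_9 = 4862.
Such sub-staircase sequences of length n are counted by C_n; here n = 5. So Z = C_5 = 42.
X − Y − Z = 58786 − 4862 − 42 = 53882.

53882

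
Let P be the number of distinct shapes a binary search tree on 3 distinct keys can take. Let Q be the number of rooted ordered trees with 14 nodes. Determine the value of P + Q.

Rooted binary trees with 3 nodes (each child slot possibly empty) number C_3. So P = C_3 = 5.
A rooted plane tree on 14 nodes has 13 edges, and such trees are counted by C_13. So Q = C_13 = 742900.
P + Q = 5 + 742900 = 742905.

742905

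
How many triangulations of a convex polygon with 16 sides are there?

2674440

The number of triangulations of a 16-gon is the Catalan number C_14 (index = sides − 2).
C_14 = C(28,14)/15 = 40116600/15 = 2674440.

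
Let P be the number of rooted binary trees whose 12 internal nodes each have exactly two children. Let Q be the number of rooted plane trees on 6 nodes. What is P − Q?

Full binary trees with n internal nodes are counted by C_n; here n = 12. So P = C_12 = 208012.
Rooted ordered (plane) trees on m nodes have m−1 edges and are counted by C_{m−1}; m = 6 gives C_5. So Q = C_5 = 42.
P − Q = 208012 − 42 = 207970.

207970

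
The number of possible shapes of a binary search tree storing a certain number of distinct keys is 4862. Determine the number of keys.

Binary search tree shapes on n keys are counted by C_n. Since C_9 = 4862, the index is 9.

9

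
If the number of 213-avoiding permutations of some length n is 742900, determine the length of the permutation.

Permutations of [n] avoiding a fixed length-3 pattern are counted by C_n. The Catalan number equal to 742900 is C_13.

13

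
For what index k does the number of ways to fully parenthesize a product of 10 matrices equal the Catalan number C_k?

9

Parenthesizations of m factors correspond to full binary trees with m leaves, counted by C_{m−1}; m = 10 gives C_9.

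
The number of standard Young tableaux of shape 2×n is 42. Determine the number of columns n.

Standard Young tableaux of shape 2×n are counted by C_n, and C_5 = 42.

5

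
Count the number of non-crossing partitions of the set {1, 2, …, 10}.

Non-crossing partitions of an n-element set are counted by C_n; here n = 10.
C_10 = C(20,10)/11 = 184756/11 = 16796.

16796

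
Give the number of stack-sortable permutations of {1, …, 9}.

Stack-sortable permutations are exactly the 231-avoiding ones, counted by C_n; here n = 9.
C_9 = C_8 · 2(2·8+1)/(8+2) = 1430 · 34/10 = 4862.

4862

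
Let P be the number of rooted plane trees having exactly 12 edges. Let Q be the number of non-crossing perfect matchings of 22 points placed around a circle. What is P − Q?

149226

A rooted plane tree with 12 edges has 13 nodes, and the count is C_12. So P = C_12 = 208012.
Pairing 22 circle points by 11 non-crossing chords gives C_11 matchings. So Q = C_11 = 58786.
P − Q = 208012 − 58786 = 149226.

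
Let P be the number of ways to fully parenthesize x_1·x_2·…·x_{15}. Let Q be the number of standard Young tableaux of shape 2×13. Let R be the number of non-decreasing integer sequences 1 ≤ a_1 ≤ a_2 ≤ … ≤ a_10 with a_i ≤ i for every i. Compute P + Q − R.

3400544

Bracketing 15 factors into binary products is counted by C_{15−1} = C_14. So P = C_14 = 2674440.
Standard Young tableaux of shape 2×n are counted by C_n; here n = 13. So Q = C_13 = 742900.
Weakly increasing sequences with a_i ≤ i biject with Dyck paths of semilength 10, so there are C_10. So R = C_10 = 16796.
P + Q − R = 2674440 + 742900 − 16796 = 3400544.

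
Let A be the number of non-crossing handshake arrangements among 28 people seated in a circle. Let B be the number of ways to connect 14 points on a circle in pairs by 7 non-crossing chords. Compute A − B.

2674011

Non-crossing handshake pairings of 2n people are counted by C_n; 28 people gives n = 14. So A = C_14 = 2674440.
Non-crossing perfect matchings of 2n points on a circle are counted by C_n; with 14 points, n = 7. So B = C_7 = 429.
A − B = 2674440 − 429 = 2674011.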